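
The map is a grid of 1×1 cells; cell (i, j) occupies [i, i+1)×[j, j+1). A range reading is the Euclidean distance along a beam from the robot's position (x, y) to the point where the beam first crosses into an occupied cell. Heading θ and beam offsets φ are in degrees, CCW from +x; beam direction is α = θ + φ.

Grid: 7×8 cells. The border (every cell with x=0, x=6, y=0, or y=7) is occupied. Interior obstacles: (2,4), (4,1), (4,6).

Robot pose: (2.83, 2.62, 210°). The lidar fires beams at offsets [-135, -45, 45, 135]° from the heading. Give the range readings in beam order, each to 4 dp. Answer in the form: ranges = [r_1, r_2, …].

beam 1: φ=-135°, α=75°
  direction (0.2588, 0.9659); cell (2,2); t to first gridline: x 0.6568, y 0.3934 (then +3.8637 / +1.0353)
    (2,3) via y @ 0.3934
    (3,3) via x @ 0.6568
    (3,4) via y @ 1.4287
    (3,5) via y @ 2.4640
    (3,6) via y @ 3.4992
    (4,6) via x @ 4.5205  # hit
  → r_1 = 4.5205
beam 2: φ=-45°, α=165°
  direction (-0.9659, 0.2588); cell (2,2); t to first gridline: x 0.8593, y 1.4682 (then +1.0353 / +3.8637)
    (1,2) via x @ 0.8593
    (1,3) via y @ 1.4682
    (0,3) via x @ 1.8946  # hit
  → r_2 = 1.8946
beam 3: φ=45°, α=255°
  direction (-0.2588, -0.9659); cell (2,2); t to first gridline: x 3.2069, y 0.6419 (then +3.8637 / +1.0353)
    (2,1) via y @ 0.6419
    (2,0) via y @ 1.6771  # hit
  → r_3 = 1.6771
beam 4: φ=135°, α=345°
  direction (0.9659, -0.2588); cell (2,2); t to first gridline: x 0.1760, y 2.3955 (then +1.0353 / +3.8637)
    (3,2) via x @ 0.1760
    (4,2) via x @ 1.2113
    (5,2) via x @ 2.2465
    (5,1) via y @ 2.3955
    (6,1) via x @ 3.2818  # hit
  → r_4 = 3.2818

ranges = [4.5205, 1.8946, 1.6771, 3.2818]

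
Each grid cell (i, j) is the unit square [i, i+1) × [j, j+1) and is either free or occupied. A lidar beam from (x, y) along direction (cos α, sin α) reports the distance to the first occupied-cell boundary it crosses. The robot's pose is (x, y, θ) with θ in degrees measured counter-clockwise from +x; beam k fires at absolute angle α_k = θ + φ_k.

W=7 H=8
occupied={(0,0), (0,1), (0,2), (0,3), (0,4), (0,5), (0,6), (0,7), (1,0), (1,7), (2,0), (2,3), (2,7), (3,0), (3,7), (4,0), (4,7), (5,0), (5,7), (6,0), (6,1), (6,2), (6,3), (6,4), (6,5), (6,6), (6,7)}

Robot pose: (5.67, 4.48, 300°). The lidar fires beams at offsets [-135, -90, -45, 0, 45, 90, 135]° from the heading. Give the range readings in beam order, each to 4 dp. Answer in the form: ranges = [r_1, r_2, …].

beam 1: φ=-135°, α=165°
  dir = (cos 165°, sin 165°) = (-0.9659, 0.2588); from cell (5,4)
  next x-line at t=0.6936, next y-line at t=2.0091; Δt_x=1.0353, Δt_y=3.8637
    x: enter (4,4) at t=0.6936
    x: enter (3,4) at t=1.7289
    y: enter (3,5) at t=2.0091
    x: enter (2,5) at t=2.7642
    x: enter (1,5) at t=3.7995
    x: enter (0,5) at t=4.8347 ← occupied
  → r_1 = 4.8347
beam 2: φ=-90°, α=210°
  dir = (cos 210°, sin 210°) = (-0.8660, -0.5000); from cell (5,4)
  next x-line at t=0.7736, next y-line at t=0.9600; Δt_x=1.1547, Δt_y=2.0000
    x: enter (4,4) at t=0.7736
    y: enter (4,3) at t=0.9600
    x: enter (3,3) at t=1.9283
    y: enter (3,2) at t=2.9600
    x: enter (2,2) at t=3.0831
    x: enter (1,2) at t=4.2378
    y: enter (1,1) at t=4.9600
    x: enter (0,1) at t=5.3925 ← occupied
  → r_2 = 5.3925
beam 3: φ=-45°, α=255°
  dir = (cos 255°, sin 255°) = (-0.2588, -0.9659); from cell (5,4)
  next x-line at t=2.5887, next y-line at t=0.4969; Δt_x=3.8637, Δt_y=1.0353
    y: enter (5,3) at t=0.4969
    y: enter (5,2) at t=1.5322
    y: enter (5,1) at t=2.5675
    x: enter (4,1) at t=2.5887
    y: enter (4,0) at t=3.6028 ← occupied
  → r_3 = 3.6028
beam 4: φ=0°, α=300°
  dir = (cos 300°, sin 300°) = (0.5000, -0.8660); from cell (5,4)
  next x-line at t=0.6600, next y-line at t=0.5543; Δt_x=2.0000, Δt_y=1.1547
    y: enter (5,3) at t=0.5543
    x: enter (6,3) at t=0.6600 ← occupied
  → r_4 = 0.6600
beam 5: φ=45°, α=345°
  dir = (cos 345°, sin 345°) = (0.9659, -0.2588); from cell (5,4)
  next x-line at t=0.3416, next y-line at t=1.8546; Δt_x=1.0353, Δt_y=3.8637
    x: enter (6,4) at t=0.3416 ← occupied
  → r_5 = 0.3416
beam 6: φ=90°, α=30°
  dir = (cos 30°, sin 30°) = (0.8660, 0.5000); from cell (5,4)
  next x-line at t=0.3811, next y-line at t=1.0400; Δt_x=1.1547, Δt_y=2.0000
    x: enter (6,4) at t=0.3811 ← occupied
  → r_6 = 0.3811
beam 7: φ=135°, α=75°
  dir = (cos 75°, sin 75°) = (0.2588, 0.9659); from cell (5,4)
  next x-line at t=1.2750, next y-line at t=0.5383; Δt_x=3.8637, Δt_y=1.0353
    y: enter (5,5) at t=0.5383
    x: enter (6,5) at t=1.2750 ← occupied
  → r_7 = 1.2750

ranges = [4.8347, 5.3925, 3.6028, 0.6600, 0.3416, 0.3811, 1.2750]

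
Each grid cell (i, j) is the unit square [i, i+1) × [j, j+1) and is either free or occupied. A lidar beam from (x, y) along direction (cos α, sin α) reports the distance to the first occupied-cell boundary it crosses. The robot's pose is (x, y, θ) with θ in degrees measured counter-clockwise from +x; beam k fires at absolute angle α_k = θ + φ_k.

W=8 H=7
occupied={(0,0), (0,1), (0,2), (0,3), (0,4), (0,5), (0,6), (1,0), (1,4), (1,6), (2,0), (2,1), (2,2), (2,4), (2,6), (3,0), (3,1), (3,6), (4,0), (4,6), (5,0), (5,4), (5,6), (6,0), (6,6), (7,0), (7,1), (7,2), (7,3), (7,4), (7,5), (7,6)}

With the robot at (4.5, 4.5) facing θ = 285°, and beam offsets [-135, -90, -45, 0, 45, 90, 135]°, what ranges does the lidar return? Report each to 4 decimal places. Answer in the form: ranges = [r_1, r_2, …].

beam 1: φ=-135°, α=150°
  d=(-0.8660,0.5000)  start (4,4)  tX=0.5774 tY=1.0000  stride 1/|dx|=1.1547 1/|dy|=2.0000
    cross x-line → (3,4), t=0.5774
    cross y-line → (3,5), t=1.0000
    cross x-line → (2,5), t=1.7321
    cross x-line → (1,5), t=2.8868
    cross y-line → (1,6), t=3.0000 (wall)
  → r_1 = 3.0000
beam 2: φ=-90°, α=195°
  d=(-0.9659,-0.2588)  start (4,4)  tX=0.5176 tY=1.9319  stride 1/|dx|=1.0353 1/|dy|=3.8637
    cross x-line → (3,4), t=0.5176
    cross x-line → (2,4), t=1.5529 (wall)
  → r_2 = 1.5529
beam 3: φ=-45°, α=240°
  d=(-0.5000,-0.8660)  start (4,4)  tX=1.0000 tY=0.5774  stride 1/|dx|=2.0000 1/|dy|=1.1547
    cross y-line → (4,3), t=0.5774
    cross x-line → (3,3), t=1.0000
    cross y-line → (3,2), t=1.7321
    cross y-line → (3,1), t=2.8868 (wall)
  → r_3 = 2.8868
beam 4: φ=0°, α=285°
  d=(0.2588,-0.9659)  start (4,4)  tX=1.9319 tY=0.5176  stride 1/|dx|=3.8637 1/|dy|=1.0353
    cross y-line → (4,3), t=0.5176
    cross y-line → (4,2), t=1.5529
    cross x-line → (5,2), t=1.9319
    cross y-line → (5,1), t=2.5882
    cross y-line → (5,0), t=3.6235 (wall)
  → r_4 = 3.6235
beam 5: φ=45°, α=330°
  d=(0.8660,-0.5000)  start (4,4)  tX=0.5774 tY=1.0000  stride 1/|dx|=1.1547 1/|dy|=2.0000
    cross x-line → (5,4), t=0.5774 (wall)
  → r_5 = 0.5774
beam 6: φ=90°, α=15°
  d=(0.9659,0.2588)  start (4,4)  tX=0.5176 tY=1.9319  stride 1/|dx|=1.0353 1/|dy|=3.8637
    cross x-line → (5,4), t=0.5176 (wall)
  → r_6 = 0.5176
beam 7: φ=135°, α=60°
  d=(0.5000,0.8660)  start (4,4)  tX=1.0000 tY=0.5774  stride 1/|dx|=2.0000 1/|dy|=1.1547
    cross y-line → (4,5), t=0.5774
    cross x-line → (5,5), t=1.0000
    cross y-line → (5,6), t=1.7321 (wall)
  → r_7 = 1.7321

ranges = [3.0000, 1.5529, 2.8868, 3.6235, 0.5774, 0.5176, 1.7321]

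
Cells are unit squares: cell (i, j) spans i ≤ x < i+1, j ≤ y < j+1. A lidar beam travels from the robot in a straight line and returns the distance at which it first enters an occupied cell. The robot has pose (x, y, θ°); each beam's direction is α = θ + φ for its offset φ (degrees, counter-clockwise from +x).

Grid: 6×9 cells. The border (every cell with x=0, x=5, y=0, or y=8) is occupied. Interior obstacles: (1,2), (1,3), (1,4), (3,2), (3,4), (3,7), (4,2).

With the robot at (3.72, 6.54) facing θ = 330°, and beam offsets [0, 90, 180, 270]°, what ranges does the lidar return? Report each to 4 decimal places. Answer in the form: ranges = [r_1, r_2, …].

ranges = [1.4780, 0.5312, 2.9200, 3.4400]

beam 1: φ=0°, α=330°
  cosα=0.8660 sinα=-0.5000 | (3,6) | tMaxX 0.3233 tMaxY 1.0800 | tΔX 1.1547 tΔY 2.0000
    t=0.3233 [x] (4,6)
    t=1.0800 [y] (4,5)
    t=1.4780 [x] (5,5) — stop
  → r_1 = 1.4780
beam 2: φ=90°, α=60°
  cosα=0.5000 sinα=0.8660 | (3,6) | tMaxX 0.5600 tMaxY 0.5312 | tΔX 2.0000 tΔY 1.1547
    t=0.5312 [y] (3,7) — stop
  → r_2 = 0.5312
beam 3: φ=180°, α=150°
  cosα=-0.8660 sinα=0.5000 | (3,6) | tMaxX 0.8314 tMaxY 0.9200 | tΔX 1.1547 tΔY 2.0000
    t=0.8314 [x] (2,6)
    t=0.9200 [y] (2,7)
    t=1.9861 [x] (1,7)
    t=2.9200 [y] (1,8) — stop
  → r_3 = 2.9200
beam 4: φ=270°, α=240°
  cosα=-0.5000 sinα=-0.8660 | (3,6) | tMaxX 1.4400 tMaxY 0.6235 | tΔX 2.0000 tΔY 1.1547
    t=0.6235 [y] (3,5)
    t=1.4400 [x] (2,5)
    t=1.7782 [y] (2,4)
    t=2.9329 [y] (2,3)
    t=3.4400 [x] (1,3) — stop
  → r_4 = 3.4400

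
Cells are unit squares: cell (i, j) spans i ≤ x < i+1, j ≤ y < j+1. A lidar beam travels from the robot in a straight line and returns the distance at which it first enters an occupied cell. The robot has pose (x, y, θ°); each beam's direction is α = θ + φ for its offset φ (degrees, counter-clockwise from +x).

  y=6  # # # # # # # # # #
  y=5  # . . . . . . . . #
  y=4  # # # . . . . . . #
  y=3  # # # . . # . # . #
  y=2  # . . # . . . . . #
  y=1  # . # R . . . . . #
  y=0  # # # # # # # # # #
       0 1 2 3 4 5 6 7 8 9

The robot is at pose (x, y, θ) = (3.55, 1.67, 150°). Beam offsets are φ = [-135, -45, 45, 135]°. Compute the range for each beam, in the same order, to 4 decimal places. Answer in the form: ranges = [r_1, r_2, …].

ranges = [5.6423, 0.3416, 0.5694, 0.6936]

beam 1: φ=-135°, α=15°
  d=(0.9659,0.2588)  start (3,1)  tX=0.4659 tY=1.2750  stride 1/|dx|=1.0353 1/|dy|=3.8637
    cross x-line → (4,1), t=0.4659
    cross y-line → (4,2), t=1.2750
    cross x-line → (5,2), t=1.5012
    cross x-line → (6,2), t=2.5364
    cross x-line → (7,2), t=3.5717
    cross x-line → (8,2), t=4.6070
    cross y-line → (8,3), t=5.1387
    cross x-line → (9,3), t=5.6423 (wall)
  → r_1 = 5.6423
beam 2: φ=-45°, α=105°
  d=(-0.2588,0.9659)  start (3,1)  tX=2.1250 tY=0.3416  stride 1/|dx|=3.8637 1/|dy|=1.0353
    cross y-line → (3,2), t=0.3416 (wall)
  → r_2 = 0.3416
beam 3: φ=45°, α=195°
  d=(-0.9659,-0.2588)  start (3,1)  tX=0.5694 tY=2.5887  stride 1/|dx|=1.0353 1/|dy|=3.8637
    cross x-line → (2,1), t=0.5694 (wall)
  → r_3 = 0.5694
beam 4: φ=135°, α=285°
  d=(0.2588,-0.9659)  start (3,1)  tX=1.7387 tY=0.6936  stride 1/|dx|=3.8637 1/|dy|=1.0353
    cross y-line → (3,0), t=0.6936 (wall)
  → r_4 = 0.6936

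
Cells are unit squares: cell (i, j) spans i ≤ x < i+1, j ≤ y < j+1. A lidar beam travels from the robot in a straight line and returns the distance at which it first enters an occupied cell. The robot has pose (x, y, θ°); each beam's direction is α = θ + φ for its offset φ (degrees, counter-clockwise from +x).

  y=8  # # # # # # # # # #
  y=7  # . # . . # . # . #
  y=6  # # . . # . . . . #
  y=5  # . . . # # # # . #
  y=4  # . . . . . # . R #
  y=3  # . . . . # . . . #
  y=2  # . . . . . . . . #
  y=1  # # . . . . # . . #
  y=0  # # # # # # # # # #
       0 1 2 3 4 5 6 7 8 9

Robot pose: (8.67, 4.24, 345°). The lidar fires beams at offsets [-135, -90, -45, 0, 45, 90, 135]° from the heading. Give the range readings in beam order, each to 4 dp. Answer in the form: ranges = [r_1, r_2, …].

beam 1: φ=-135°, α=210°
  d=(-0.8660,-0.5000)  start (8,4)  tX=0.7736 tY=0.4800  stride 1/|dx|=1.1547 1/|dy|=2.0000
    cross y-line → (8,3), t=0.4800
    cross x-line → (7,3), t=0.7736
    cross x-line → (6,3), t=1.9283
    cross y-line → (6,2), t=2.4800
    cross x-line → (5,2), t=3.0831
    cross x-line → (4,2), t=4.2378
    cross y-line → (4,1), t=4.4800
    cross x-line → (3,1), t=5.3925
    cross y-line → (3,0), t=6.4800 (wall)
  → r_1 = 6.4800
beam 2: φ=-90°, α=255°
  d=(-0.2588,-0.9659)  start (8,4)  tX=2.5887 tY=0.2485  stride 1/|dx|=3.8637 1/|dy|=1.0353
    cross y-line → (8,3), t=0.2485
    cross y-line → (8,2), t=1.2837
    cross y-line → (8,1), t=2.3190
    cross x-line → (7,1), t=2.5887
    cross y-line → (7,0), t=3.3543 (wall)
  → r_2 = 3.3543
beam 3: φ=-45°, α=300°
  d=(0.5000,-0.8660)  start (8,4)  tX=0.6600 tY=0.2771  stride 1/|dx|=2.0000 1/|dy|=1.1547
    cross y-line → (8,3), t=0.2771
    cross x-line → (9,3), t=0.6600 (wall)
  → r_3 = 0.6600
beam 4: φ=0°, α=345°
  d=(0.9659,-0.2588)  start (8,4)  tX=0.3416 tY=0.9273  stride 1/|dx|=1.0353 1/|dy|=3.8637
    cross x-line → (9,4), t=0.3416 (wall)
  → r_4 = 0.3416
beam 5: φ=45°, α=30°
  d=(0.8660,0.5000)  start (8,4)  tX=0.3811 tY=1.5200  stride 1/|dx|=1.1547 1/|dy|=2.0000
    cross x-line → (9,4), t=0.3811 (wall)
  → r_5 = 0.3811
beam 6: φ=90°, α=75°
  d=(0.2588,0.9659)  start (8,4)  tX=1.2750 tY=0.7868  stride 1/|dx|=3.8637 1/|dy|=1.0353
    cross y-line → (8,5), t=0.7868
    cross x-line → (9,5), t=1.2750 (wall)
  → r_6 = 1.2750
beam 7: φ=135°, α=120°
  d=(-0.5000,0.8660)  start (8,4)  tX=1.3400 tY=0.8776  stride 1/|dx|=2.0000 1/|dy|=1.1547
    cross y-line → (8,5), t=0.8776
    cross x-line → (7,5), t=1.3400 (wall)
  → r_7 = 1.3400

ranges = [6.4800, 3.3543, 0.6600, 0.3416, 0.3811, 1.2750, 1.3400]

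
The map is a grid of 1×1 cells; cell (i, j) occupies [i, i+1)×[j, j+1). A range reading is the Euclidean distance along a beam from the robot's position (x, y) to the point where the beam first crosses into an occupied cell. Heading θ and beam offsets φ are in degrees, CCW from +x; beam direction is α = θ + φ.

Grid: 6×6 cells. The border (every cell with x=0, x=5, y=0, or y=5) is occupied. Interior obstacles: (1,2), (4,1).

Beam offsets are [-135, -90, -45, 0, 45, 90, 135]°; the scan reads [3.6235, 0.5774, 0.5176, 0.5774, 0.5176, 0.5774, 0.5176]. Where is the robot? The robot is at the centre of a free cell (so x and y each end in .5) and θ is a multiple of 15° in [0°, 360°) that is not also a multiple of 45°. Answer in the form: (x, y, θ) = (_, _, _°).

(x, y, θ) = (1.5, 1.5, 150°)

Enumerate (i+0.5, j+0.5, θ) over the 14 free cells and 16 admissible headings. For each, cast all 7 beams and compare to the given ranges.
  (4.5, 4.5, 285°): beam 1 = 1.0000 ≠ 3.6235 ✗
  (1.5, 1.5, 195°): beam 1 = 0.5774 ≠ 3.6235 ✗
  (3.5, 2.5, 120°): beam 1 = 1.5529 ≠ 3.6235 ✗
  (4.5, 3.5, 210°): beam 1 = 1.5529 ≠ 3.6235 ✗
  …
  (1.5, 1.5, 150°): r_1=3.6235, r_2=0.5774, r_3=0.5176, r_4=0.5774, r_5=0.5176, r_6=0.5774, r_7=0.5176 — all match ✓
Only this pose fits every beam.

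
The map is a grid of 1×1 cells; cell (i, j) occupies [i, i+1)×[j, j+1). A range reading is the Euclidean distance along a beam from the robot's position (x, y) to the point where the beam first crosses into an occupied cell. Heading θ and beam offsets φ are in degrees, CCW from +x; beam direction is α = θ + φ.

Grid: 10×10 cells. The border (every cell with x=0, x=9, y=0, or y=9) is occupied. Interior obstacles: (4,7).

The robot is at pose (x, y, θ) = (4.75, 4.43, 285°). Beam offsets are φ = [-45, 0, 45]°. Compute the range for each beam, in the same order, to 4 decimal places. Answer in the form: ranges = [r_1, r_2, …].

ranges = [3.9606, 3.5510, 4.9075]

beam 1: φ=-45°, α=240°
  d=(-0.5000,-0.8660)  start (4,4)  tX=1.5000 tY=0.4965  stride 1/|dx|=2.0000 1/|dy|=1.1547
    cross y-line → (4,3), t=0.4965
    cross x-line → (3,3), t=1.5000
    cross y-line → (3,2), t=1.6512
    cross y-line → (3,1), t=2.8059
    cross x-line → (2,1), t=3.5000
    cross y-line → (2,0), t=3.9606 (wall)
  → r_1 = 3.9606
beam 2: φ=0°, α=285°
  d=(0.2588,-0.9659)  start (4,4)  tX=0.9659 tY=0.4452  stride 1/|dx|=3.8637 1/|dy|=1.0353
    cross y-line → (4,3), t=0.4452
    cross x-line → (5,3), t=0.9659
    cross y-line → (5,2), t=1.4804
    cross y-line → (5,1), t=2.5157
    cross y-line → (5,0), t=3.5510 (wall)
  → r_2 = 3.5510
beam 3: φ=45°, α=330°
  d=(0.8660,-0.5000)  start (4,4)  tX=0.2887 tY=0.8600  stride 1/|dx|=1.1547 1/|dy|=2.0000
    cross x-line → (5,4), t=0.2887
    cross y-line → (5,3), t=0.8600
    cross x-line → (6,3), t=1.4434
    cross x-line → (7,3), t=2.5981
    cross y-line → (7,2), t=2.8600
    cross x-line → (8,2), t=3.7528
    cross y-line → (8,1), t=4.8600
    cross x-line → (9,1), t=4.9075 (wall)
  → r_3 = 4.9075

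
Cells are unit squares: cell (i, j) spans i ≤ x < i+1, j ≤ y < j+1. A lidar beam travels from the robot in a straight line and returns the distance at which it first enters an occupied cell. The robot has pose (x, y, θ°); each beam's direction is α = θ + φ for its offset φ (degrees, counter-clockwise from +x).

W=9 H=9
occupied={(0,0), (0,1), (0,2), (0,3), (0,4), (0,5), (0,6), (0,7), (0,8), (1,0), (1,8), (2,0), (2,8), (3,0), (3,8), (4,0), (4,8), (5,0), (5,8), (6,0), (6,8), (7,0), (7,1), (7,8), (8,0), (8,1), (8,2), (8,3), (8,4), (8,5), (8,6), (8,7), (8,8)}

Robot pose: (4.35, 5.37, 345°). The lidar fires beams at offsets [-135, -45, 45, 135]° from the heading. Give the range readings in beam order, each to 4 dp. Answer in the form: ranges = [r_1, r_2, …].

ranges = [3.8682, 5.0460, 4.2147, 3.0369]

beam 1: φ=-135°, α=210°
  d=(-0.8660,-0.5000)  start (4,5)  tX=0.4041 tY=0.7400  stride 1/|dx|=1.1547 1/|dy|=2.0000
    cross x-line → (3,5), t=0.4041
    cross y-line → (3,4), t=0.7400
    cross x-line → (2,4), t=1.5588
    cross x-line → (1,4), t=2.7135
    cross y-line → (1,3), t=2.7400
    cross x-line → (0,3), t=3.8682 (wall)
  → r_1 = 3.8682
beam 2: φ=-45°, α=300°
  d=(0.5000,-0.8660)  start (4,5)  tX=1.3000 tY=0.4272  stride 1/|dx|=2.0000 1/|dy|=1.1547
    cross y-line → (4,4), t=0.4272
    cross x-line → (5,4), t=1.3000
    cross y-line → (5,3), t=1.5819
    cross y-line → (5,2), t=2.7366
    cross x-line → (6,2), t=3.3000
    cross y-line → (6,1), t=3.8913
    cross y-line → (6,0), t=5.0460 (wall)
  → r_2 = 5.0460
beam 3: φ=45°, α=30°
  d=(0.8660,0.5000)  start (4,5)  tX=0.7506 tY=1.2600  stride 1/|dx|=1.1547 1/|dy|=2.0000
    cross x-line → (5,5), t=0.7506
    cross y-line → (5,6), t=1.2600
    cross x-line → (6,6), t=1.9053
    cross x-line → (7,6), t=3.0600
    cross y-line → (7,7), t=3.2600
    cross x-line → (8,7), t=4.2147 (wall)
  → r_3 = 4.2147
beam 4: φ=135°, α=120°
  d=(-0.5000,0.8660)  start (4,5)  tX=0.7000 tY=0.7275  stride 1/|dx|=2.0000 1/|dy|=1.1547
    cross x-line → (3,5), t=0.7000
    cross y-line → (3,6), t=0.7275
    cross y-line → (3,7), t=1.8822
    cross x-line → (2,7), t=2.7000
    cross y-line → (2,8), t=3.0369 (wall)
  → r_4 = 3.0369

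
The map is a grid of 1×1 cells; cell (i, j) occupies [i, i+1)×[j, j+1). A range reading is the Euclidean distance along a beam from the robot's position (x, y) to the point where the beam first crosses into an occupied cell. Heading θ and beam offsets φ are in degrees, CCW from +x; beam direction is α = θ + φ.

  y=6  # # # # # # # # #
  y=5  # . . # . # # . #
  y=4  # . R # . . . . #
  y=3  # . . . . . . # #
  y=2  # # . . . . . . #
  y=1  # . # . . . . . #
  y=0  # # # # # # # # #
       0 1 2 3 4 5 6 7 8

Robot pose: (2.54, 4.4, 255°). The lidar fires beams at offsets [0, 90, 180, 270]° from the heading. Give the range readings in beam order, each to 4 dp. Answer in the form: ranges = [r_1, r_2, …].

ranges = [2.0864, 0.4762, 1.6564, 1.5943]

beam 1: φ=0°, α=255°
  d=(-0.2588,-0.9659)  start (2,4)  tX=2.0864 tY=0.4141  stride 1/|dx|=3.8637 1/|dy|=1.0353
    cross y-line → (2,3), t=0.4141
    cross y-line → (2,2), t=1.4494
    cross x-line → (1,2), t=2.0864 (wall)
  → r_1 = 2.0864
beam 2: φ=90°, α=345°
  d=(0.9659,-0.2588)  start (2,4)  tX=0.4762 tY=1.5455  stride 1/|dx|=1.0353 1/|dy|=3.8637
    cross x-line → (3,4), t=0.4762 (wall)
  → r_2 = 0.4762
beam 3: φ=180°, α=75°
  d=(0.2588,0.9659)  start (2,4)  tX=1.7773 tY=0.6212  stride 1/|dx|=3.8637 1/|dy|=1.0353
    cross y-line → (2,5), t=0.6212
    cross y-line → (2,6), t=1.6564 (wall)
  → r_3 = 1.6564
beam 4: φ=270°, α=165°
  d=(-0.9659,0.2588)  start (2,4)  tX=0.5590 tY=2.3182  stride 1/|dx|=1.0353 1/|dy|=3.8637
    cross x-line → (1,4), t=0.5590
    cross x-line → (0,4), t=1.5943 (wall)
  → r_4 = 1.5943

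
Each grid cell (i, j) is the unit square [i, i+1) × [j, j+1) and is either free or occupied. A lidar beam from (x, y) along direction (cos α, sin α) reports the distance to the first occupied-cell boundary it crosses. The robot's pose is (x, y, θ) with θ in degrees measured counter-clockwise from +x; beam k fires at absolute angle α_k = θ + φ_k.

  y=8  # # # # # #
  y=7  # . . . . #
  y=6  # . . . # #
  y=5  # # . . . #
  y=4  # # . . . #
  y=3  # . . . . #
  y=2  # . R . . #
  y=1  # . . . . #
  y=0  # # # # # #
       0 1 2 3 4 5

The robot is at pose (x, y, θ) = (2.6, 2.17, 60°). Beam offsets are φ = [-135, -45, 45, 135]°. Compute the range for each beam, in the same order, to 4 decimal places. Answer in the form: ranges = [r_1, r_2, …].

beam 1: φ=-135°, α=285°
  dir = (cos 285°, sin 285°) = (0.2588, -0.9659); from cell (2,2)
  next x-line at t=1.5455, next y-line at t=0.1760; Δt_x=3.8637, Δt_y=1.0353
    y: enter (2,1) at t=0.1760
    y: enter (2,0) at t=1.2113 ← occupied
  → r_1 = 1.2113
beam 2: φ=-45°, α=15°
  dir = (cos 15°, sin 15°) = (0.9659, 0.2588); from cell (2,2)
  next x-line at t=0.4141, next y-line at t=3.2069; Δt_x=1.0353, Δt_y=3.8637
    x: enter (3,2) at t=0.4141
    x: enter (4,2) at t=1.4494
    x: enter (5,2) at t=2.4847 ← occupied
  → r_2 = 2.4847
beam 3: φ=45°, α=105°
  dir = (cos 105°, sin 105°) = (-0.2588, 0.9659); from cell (2,2)
  next x-line at t=2.3182, next y-line at t=0.8593; Δt_x=3.8637, Δt_y=1.0353
    y: enter (2,3) at t=0.8593
    y: enter (2,4) at t=1.8946
    x: enter (1,4) at t=2.3182 ← occupied
  → r_3 = 2.3182
beam 4: φ=135°, α=195°
  dir = (cos 195°, sin 195°) = (-0.9659, -0.2588); from cell (2,2)
  next x-line at t=0.6212, next y-line at t=0.6568; Δt_x=1.0353, Δt_y=3.8637
    x: enter (1,2) at t=0.6212
    y: enter (1,1) at t=0.6568
    x: enter (0,1) at t=1.6564 ← occupied
  → r_4 = 1.6564

ranges = [1.2113, 2.4847, 2.3182, 1.6564]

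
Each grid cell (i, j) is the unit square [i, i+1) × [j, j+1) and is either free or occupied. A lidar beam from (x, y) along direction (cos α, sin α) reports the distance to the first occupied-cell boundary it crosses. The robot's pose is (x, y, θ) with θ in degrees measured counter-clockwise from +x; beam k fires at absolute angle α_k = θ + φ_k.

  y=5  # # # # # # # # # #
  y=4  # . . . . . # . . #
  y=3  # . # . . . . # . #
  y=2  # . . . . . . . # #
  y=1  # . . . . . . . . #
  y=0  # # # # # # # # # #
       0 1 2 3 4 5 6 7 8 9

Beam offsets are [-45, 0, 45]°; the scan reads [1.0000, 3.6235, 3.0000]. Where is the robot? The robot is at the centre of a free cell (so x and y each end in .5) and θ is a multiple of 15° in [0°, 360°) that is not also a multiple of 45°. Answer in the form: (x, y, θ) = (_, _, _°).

The pose lattice has 28·16 = 448 candidates. Test each by forward raycasting.
  (7.5, 2.5, 150°): beam 1 = 0.5176 ≠ 1.0000 ✗
  (3.5, 4.5, 165°): beam 1 = 0.5774 ≠ 1.0000 ✗
  (2.5, 1.5, 15°): beam 2 = 5.6940 ≠ 3.6235 ✗
  (2.5, 2.5, 210°): beam 1 = 1.5529 ≠ 1.0000 ✗
  …
  (4.5, 1.5, 15°): r_1=1.0000, r_2=3.6235, r_3=3.0000 — all match ✓
Only this pose fits every beam.

(x, y, θ) = (4.5, 1.5, 15°)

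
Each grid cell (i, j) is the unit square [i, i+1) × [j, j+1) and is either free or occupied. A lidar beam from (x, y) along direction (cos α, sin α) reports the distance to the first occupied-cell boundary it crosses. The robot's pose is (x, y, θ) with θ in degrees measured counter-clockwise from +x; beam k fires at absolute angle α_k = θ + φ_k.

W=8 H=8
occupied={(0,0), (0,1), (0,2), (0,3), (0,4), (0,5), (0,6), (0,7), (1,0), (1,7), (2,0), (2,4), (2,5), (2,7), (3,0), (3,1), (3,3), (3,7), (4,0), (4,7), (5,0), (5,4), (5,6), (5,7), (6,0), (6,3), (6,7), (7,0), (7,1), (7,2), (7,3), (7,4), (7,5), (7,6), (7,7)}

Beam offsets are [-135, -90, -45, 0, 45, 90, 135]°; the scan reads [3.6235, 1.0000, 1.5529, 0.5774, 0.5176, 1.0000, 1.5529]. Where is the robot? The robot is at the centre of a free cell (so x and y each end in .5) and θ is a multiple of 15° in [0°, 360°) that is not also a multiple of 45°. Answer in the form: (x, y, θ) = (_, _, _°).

The pose lattice has 29·16 = 464 candidates. Test each by forward raycasting.
  (1.5, 3.5, 330°): beam 1 = 0.5176 ≠ 3.6235 ✗
  (3.5, 5.5, 195°): beam 1 = 1.7321 ≠ 3.6235 ✗
  (4.5, 5.5, 60°): beam 1 = 4.6587 ≠ 3.6235 ✗
  …
  (6.5, 5.5, 330°): r_1=3.6235, r_2=1.0000, r_3=1.5529, r_4=0.5774, r_5=0.5176, r_6=1.0000, r_7=1.5529 — all match ✓
Unique over the lattice → pose = (6.5, 5.5, 330°).

(x, y, θ) = (6.5, 5.5, 330°)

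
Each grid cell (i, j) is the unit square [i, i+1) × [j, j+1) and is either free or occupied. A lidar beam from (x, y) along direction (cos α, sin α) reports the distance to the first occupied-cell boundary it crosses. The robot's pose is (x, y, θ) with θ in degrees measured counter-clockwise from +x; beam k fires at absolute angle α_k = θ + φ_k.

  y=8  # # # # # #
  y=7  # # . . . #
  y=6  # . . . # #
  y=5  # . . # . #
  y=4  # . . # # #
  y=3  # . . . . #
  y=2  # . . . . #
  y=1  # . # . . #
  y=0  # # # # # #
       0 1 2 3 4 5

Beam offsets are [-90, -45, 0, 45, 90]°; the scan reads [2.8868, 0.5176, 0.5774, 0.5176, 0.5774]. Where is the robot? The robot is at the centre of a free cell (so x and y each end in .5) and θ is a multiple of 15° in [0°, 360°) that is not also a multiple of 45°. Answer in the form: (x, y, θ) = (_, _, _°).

(x, y, θ) = (3.5, 6.5, 300°)

The pose lattice has 22·16 = 352 candidates. Test each by forward raycasting.
  (4.5, 5.5, 345°): beam 1 = 0.5176 ≠ 2.8868 ✗
  (2.5, 4.5, 75°): beam 1 = 0.5176 ≠ 2.8868 ✗
  (3.5, 3.5, 150°): beam 1 = 0.5774 ≠ 2.8868 ✗
  …
  (3.5, 6.5, 300°): r_1=2.8868, r_2=0.5176, r_3=0.5774, r_4=0.5176, r_5=0.5774 — all match ✓
Only this pose fits every beam.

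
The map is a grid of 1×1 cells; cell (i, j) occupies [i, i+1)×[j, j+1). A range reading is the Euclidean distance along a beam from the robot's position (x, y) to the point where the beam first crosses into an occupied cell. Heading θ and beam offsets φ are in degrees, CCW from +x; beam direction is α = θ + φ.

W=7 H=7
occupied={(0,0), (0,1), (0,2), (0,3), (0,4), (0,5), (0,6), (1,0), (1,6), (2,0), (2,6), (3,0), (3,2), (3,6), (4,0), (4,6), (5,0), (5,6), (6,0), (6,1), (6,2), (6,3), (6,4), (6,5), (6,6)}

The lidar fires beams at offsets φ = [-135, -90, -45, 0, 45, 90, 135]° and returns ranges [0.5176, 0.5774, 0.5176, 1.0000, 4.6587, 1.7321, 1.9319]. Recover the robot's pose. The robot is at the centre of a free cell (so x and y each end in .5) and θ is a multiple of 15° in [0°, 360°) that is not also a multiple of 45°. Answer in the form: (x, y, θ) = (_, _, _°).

(x, y, θ) = (5.5, 1.5, 60°)

Enumerate (i+0.5, j+0.5, θ) over the 24 free cells and 16 admissible headings. For each, cast all 7 beams and compare to the given ranges.
  (2.5, 5.5, 30°): beam 1 = 4.6587 ≠ 0.5176 ✗
  (2.5, 1.5, 75°): beam 1 = 0.5774 ≠ 0.5176 ✗
  (3.5, 1.5, 75°): beam 1 = 0.5774 ≠ 0.5176 ✗
  …
  (5.5, 1.5, 60°): r_1=0.5176, r_2=0.5774, r_3=0.5176, r_4=1.0000, r_5=4.6587, r_6=1.7321, r_7=1.9319 — all match ✓
Only this pose fits every beam.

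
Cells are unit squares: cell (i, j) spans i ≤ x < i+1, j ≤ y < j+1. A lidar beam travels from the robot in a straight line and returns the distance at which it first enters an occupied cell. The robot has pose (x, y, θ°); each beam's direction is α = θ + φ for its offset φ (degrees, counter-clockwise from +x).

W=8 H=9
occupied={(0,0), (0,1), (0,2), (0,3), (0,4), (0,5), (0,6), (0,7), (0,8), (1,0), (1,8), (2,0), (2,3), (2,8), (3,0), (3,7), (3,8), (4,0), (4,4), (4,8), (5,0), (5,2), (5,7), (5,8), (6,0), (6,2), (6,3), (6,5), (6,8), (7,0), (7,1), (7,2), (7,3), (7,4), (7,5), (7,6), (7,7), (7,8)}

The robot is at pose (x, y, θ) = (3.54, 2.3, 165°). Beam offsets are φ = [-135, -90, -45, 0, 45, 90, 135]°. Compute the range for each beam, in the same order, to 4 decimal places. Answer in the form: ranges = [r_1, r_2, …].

beam 1: φ=-135°, α=30°
  d=(0.8660,0.5000)  start (3,2)  tX=0.5312 tY=1.4000  stride 1/|dx|=1.1547 1/|dy|=2.0000
    cross x-line → (4,2), t=0.5312
    cross y-line → (4,3), t=1.4000
    cross x-line → (5,3), t=1.6859
    cross x-line → (6,3), t=2.8406 (wall)
  → r_1 = 2.8406
beam 2: φ=-90°, α=75°
  d=(0.2588,0.9659)  start (3,2)  tX=1.7773 tY=0.7247  stride 1/|dx|=3.8637 1/|dy|=1.0353
    cross y-line → (3,3), t=0.7247
    cross y-line → (3,4), t=1.7600
    cross x-line → (4,4), t=1.7773 (wall)
  → r_2 = 1.7773
beam 3: φ=-45°, α=120°
  d=(-0.5000,0.8660)  start (3,2)  tX=1.0800 tY=0.8083  stride 1/|dx|=2.0000 1/|dy|=1.1547
    cross y-line → (3,3), t=0.8083
    cross x-line → (2,3), t=1.0800 (wall)
  → r_3 = 1.0800
beam 4: φ=0°, α=165°
  d=(-0.9659,0.2588)  start (3,2)  tX=0.5590 tY=2.7046  stride 1/|dx|=1.0353 1/|dy|=3.8637
    cross x-line → (2,2), t=0.5590
    cross x-line → (1,2), t=1.5943
    cross x-line → (0,2), t=2.6296 (wall)
  → r_4 = 2.6296
beam 5: φ=45°, α=210°
  d=(-0.8660,-0.5000)  start (3,2)  tX=0.6235 tY=0.6000  stride 1/|dx|=1.1547 1/|dy|=2.0000
    cross y-line → (3,1), t=0.6000
    cross x-line → (2,1), t=0.6235
    cross x-line → (1,1), t=1.7782
    cross y-line → (1,0), t=2.6000 (wall)
  → r_5 = 2.6000
beam 6: φ=90°, α=255°
  d=(-0.2588,-0.9659)  start (3,2)  tX=2.0864 tY=0.3106  stride 1/|dx|=3.8637 1/|dy|=1.0353
    cross y-line → (3,1), t=0.3106
    cross y-line → (3,0), t=1.3459 (wall)
  → r_6 = 1.3459
beam 7: φ=135°, α=300°
  d=(0.5000,-0.8660)  start (3,2)  tX=0.9200 tY=0.3464  stride 1/|dx|=2.0000 1/|dy|=1.1547
    cross y-line → (3,1), t=0.3464
    cross x-line → (4,1), t=0.9200
    cross y-line → (4,0), t=1.5011 (wall)
  → r_7 = 1.5011

ranges = [2.8406, 1.7773, 1.0800, 2.6296, 2.6000, 1.3459, 1.5011]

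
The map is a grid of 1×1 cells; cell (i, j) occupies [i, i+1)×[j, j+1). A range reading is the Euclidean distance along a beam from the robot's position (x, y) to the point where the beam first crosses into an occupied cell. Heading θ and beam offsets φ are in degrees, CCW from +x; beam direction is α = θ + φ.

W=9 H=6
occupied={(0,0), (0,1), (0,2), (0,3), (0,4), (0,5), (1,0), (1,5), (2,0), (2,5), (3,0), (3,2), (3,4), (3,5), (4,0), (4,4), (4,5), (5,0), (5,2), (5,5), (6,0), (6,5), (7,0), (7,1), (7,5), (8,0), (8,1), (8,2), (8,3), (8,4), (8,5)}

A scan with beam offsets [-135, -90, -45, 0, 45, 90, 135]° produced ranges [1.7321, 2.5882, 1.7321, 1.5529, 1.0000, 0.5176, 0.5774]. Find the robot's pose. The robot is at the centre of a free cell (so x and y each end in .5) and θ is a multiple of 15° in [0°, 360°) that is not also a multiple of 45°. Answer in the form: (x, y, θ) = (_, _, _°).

The pose lattice has 23·16 = 368 candidates. Test each by forward raycasting.
  (5.5, 4.5, 165°): beam 1 = 1.0000 ≠ 1.7321 ✗
  (3.5, 1.5, 30°): beam 1 = 0.5176 ≠ 1.7321 ✗
  (4.5, 2.5, 120°): beam 1 = 0.5176 ≠ 1.7321 ✗
  (4.5, 3.5, 150°): beam 1 = 3.6235 ≠ 1.7321 ✗
  …
  (7.5, 3.5, 255°): r_1=1.7321, r_2=2.5882, r_3=1.7321, r_4=1.5529, r_5=1.0000, r_6=0.5176, r_7=0.5774 — all match ✓
Only this pose fits every beam.

(x, y, θ) = (7.5, 3.5, 255°)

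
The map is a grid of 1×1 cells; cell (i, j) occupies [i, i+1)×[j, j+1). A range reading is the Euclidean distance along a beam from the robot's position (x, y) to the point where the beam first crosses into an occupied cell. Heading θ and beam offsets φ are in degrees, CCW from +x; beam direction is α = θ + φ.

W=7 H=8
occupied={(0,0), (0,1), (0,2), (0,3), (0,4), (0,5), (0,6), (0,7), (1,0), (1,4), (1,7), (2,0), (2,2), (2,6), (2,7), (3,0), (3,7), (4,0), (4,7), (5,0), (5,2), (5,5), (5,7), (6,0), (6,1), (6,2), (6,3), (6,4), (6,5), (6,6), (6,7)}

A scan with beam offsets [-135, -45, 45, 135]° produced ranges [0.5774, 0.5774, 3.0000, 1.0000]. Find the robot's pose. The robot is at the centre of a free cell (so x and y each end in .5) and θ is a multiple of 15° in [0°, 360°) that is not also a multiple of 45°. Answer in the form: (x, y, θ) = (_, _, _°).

(x, y, θ) = (5.5, 4.5, 165°)

Candidates: 25 free-cell centres × 16 headings = 400 poses. Raycast each; keep the one whose scan matches to 4 dp.
  (4.5, 6.5, 285°): beam 1 = 1.0000 ≠ 0.5774 ✗
  (3.5, 2.5, 330°): beam 1 = 0.5176 ≠ 0.5774 ✗
  (3.5, 2.5, 30°): beam 1 = 1.5529 ≠ 0.5774 ✗
  (1.5, 1.5, 120°): beam 1 = 1.9319 ≠ 0.5774 ✗
  (5.5, 6.5, 210°): beam 1 = 0.5176 ≠ 0.5774 ✗
  …
  (5.5, 4.5, 165°): r_1=0.5774, r_2=0.5774, r_3=3.0000, r_4=1.0000 — all match ✓
No second candidate reproduces the full scan.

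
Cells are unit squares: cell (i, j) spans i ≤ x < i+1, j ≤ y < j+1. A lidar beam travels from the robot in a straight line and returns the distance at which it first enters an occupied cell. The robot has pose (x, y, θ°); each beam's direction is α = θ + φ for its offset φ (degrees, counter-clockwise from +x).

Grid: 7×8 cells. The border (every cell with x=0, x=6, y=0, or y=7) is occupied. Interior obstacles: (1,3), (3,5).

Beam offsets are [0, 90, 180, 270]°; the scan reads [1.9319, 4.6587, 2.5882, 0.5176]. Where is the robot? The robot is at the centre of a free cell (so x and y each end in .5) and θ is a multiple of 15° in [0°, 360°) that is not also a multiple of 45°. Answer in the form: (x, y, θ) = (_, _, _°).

Enumerate (i+0.5, j+0.5, θ) over the 28 free cells and 16 admissible headings. For each, cast all 4 beams and compare to the given ranges.
  (3.5, 3.5, 60°): beam 1 = 4.0415 ≠ 1.9319 ✗
  (1.5, 5.5, 150°): beam 1 = 0.5774 ≠ 1.9319 ✗
  (2.5, 2.5, 345°): beam 1 = 3.6235 ≠ 1.9319 ✗
  (1.5, 1.5, 60°): beam 1 = 4.0415 ≠ 1.9319 ✗
  …
  (5.5, 3.5, 75°): r_1=1.9319, r_2=4.6587, r_3=2.5882, r_4=0.5176 — all match ✓
Unique over the lattice → pose = (5.5, 3.5, 75°).

(x, y, θ) = (5.5, 3.5, 75°)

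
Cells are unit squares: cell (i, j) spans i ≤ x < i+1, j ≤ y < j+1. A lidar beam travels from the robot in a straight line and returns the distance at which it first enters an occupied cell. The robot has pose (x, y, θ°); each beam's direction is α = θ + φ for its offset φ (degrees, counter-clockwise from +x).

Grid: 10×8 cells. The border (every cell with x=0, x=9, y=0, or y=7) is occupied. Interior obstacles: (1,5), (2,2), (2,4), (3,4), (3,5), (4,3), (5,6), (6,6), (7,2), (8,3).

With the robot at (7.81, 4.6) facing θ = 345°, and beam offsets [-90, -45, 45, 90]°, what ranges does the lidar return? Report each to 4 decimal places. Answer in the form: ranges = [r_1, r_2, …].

ranges = [1.6564, 0.6928, 1.3741, 2.4847]

beam 1: φ=-90°, α=255°
  dir = (cos 255°, sin 255°) = (-0.2588, -0.9659); from cell (7,4)
  next x-line at t=3.1296, next y-line at t=0.6212; Δt_x=3.8637, Δt_y=1.0353
    y: enter (7,3) at t=0.6212
    y: enter (7,2) at t=1.6564 ← occupied
  → r_1 = 1.6564
beam 2: φ=-45°, α=300°
  dir = (cos 300°, sin 300°) = (0.5000, -0.8660); from cell (7,4)
  next x-line at t=0.3800, next y-line at t=0.6928; Δt_x=2.0000, Δt_y=1.1547
    x: enter (8,4) at t=0.3800
    y: enter (8,3) at t=0.6928 ← occupied
  → r_2 = 0.6928
beam 3: φ=45°, α=30°
  dir = (cos 30°, sin 30°) = (0.8660, 0.5000); from cell (7,4)
  next x-line at t=0.2194, next y-line at t=0.8000; Δt_x=1.1547, Δt_y=2.0000
    x: enter (8,4) at t=0.2194
    y: enter (8,5) at t=0.8000
    x: enter (9,5) at t=1.3741 ← occupied
  → r_3 = 1.3741
beam 4: φ=90°, α=75°
  dir = (cos 75°, sin 75°) = (0.2588, 0.9659); from cell (7,4)
  next x-line at t=0.7341, next y-line at t=0.4141; Δt_x=3.8637, Δt_y=1.0353
    y: enter (7,5) at t=0.4141
    x: enter (8,5) at t=0.7341
    y: enter (8,6) at t=1.4494
    y: enter (8,7) at t=2.4847 ← occupied
  → r_4 = 2.4847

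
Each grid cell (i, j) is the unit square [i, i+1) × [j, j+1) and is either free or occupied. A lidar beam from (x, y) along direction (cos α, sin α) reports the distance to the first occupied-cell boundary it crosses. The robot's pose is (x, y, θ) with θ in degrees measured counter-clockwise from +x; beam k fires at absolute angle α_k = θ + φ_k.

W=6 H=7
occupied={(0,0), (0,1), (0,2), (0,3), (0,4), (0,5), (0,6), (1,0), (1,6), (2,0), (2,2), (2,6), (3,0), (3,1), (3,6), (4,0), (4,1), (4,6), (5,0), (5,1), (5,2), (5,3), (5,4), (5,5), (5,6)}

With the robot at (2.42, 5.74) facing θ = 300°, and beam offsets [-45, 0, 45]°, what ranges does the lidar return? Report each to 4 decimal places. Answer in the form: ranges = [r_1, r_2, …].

ranges = [4.9072, 4.3186, 2.6710]

beam 1: φ=-45°, α=255°
  dir = (cos 255°, sin 255°) = (-0.2588, -0.9659); from cell (2,5)
  next x-line at t=1.6228, next y-line at t=0.7661; Δt_x=3.8637, Δt_y=1.0353
    y: enter (2,4) at t=0.7661
    x: enter (1,4) at t=1.6228
    y: enter (1,3) at t=1.8014
    y: enter (1,2) at t=2.8367
    y: enter (1,1) at t=3.8719
    y: enter (1,0) at t=4.9072 ← occupied
  → r_1 = 4.9072
beam 2: φ=0°, α=300°
  dir = (cos 300°, sin 300°) = (0.5000, -0.8660); from cell (2,5)
  next x-line at t=1.1600, next y-line at t=0.8545; Δt_x=2.0000, Δt_y=1.1547
    y: enter (2,4) at t=0.8545
    x: enter (3,4) at t=1.1600
    y: enter (3,3) at t=2.0092
    x: enter (4,3) at t=3.1600
    y: enter (4,2) at t=3.1639
    y: enter (4,1) at t=4.3186 ← occupied
  → r_2 = 4.3186
beam 3: φ=45°, α=345°
  dir = (cos 345°, sin 345°) = (0.9659, -0.2588); from cell (2,5)
  next x-line at t=0.6005, next y-line at t=2.8591; Δt_x=1.0353, Δt_y=3.8637
    x: enter (3,5) at t=0.6005
    x: enter (4,5) at t=1.6357
    x: enter (5,5) at t=2.6710 ← occupied
  → r_3 = 2.6710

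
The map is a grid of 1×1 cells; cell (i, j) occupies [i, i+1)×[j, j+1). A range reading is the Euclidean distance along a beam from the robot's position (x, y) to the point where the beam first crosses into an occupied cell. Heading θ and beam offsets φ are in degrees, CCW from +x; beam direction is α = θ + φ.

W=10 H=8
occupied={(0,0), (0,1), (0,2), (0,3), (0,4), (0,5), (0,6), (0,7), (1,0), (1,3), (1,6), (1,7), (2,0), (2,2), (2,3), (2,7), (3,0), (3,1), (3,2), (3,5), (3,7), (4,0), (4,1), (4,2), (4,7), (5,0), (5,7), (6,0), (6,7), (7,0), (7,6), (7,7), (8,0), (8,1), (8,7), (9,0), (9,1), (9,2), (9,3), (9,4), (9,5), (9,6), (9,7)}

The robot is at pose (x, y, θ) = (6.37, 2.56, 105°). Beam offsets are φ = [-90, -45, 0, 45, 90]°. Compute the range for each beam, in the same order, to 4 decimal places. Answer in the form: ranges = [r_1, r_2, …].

ranges = [2.7228, 5.1269, 4.5966, 6.2007, 1.4183]

beam 1: φ=-90°, α=15°
  dir = (cos 15°, sin 15°) = (0.9659, 0.2588); from cell (6,2)
  next x-line at t=0.6522, next y-line at t=1.7000; Δt_x=1.0353, Δt_y=3.8637
    x: enter (7,2) at t=0.6522
    x: enter (8,2) at t=1.6875
    y: enter (8,3) at t=1.7000
    x: enter (9,3) at t=2.7228 ← occupied
  → r_1 = 2.7228
beam 2: φ=-45°, α=60°
  dir = (cos 60°, sin 60°) = (0.5000, 0.8660); from cell (6,2)
  next x-line at t=1.2600, next y-line at t=0.5081; Δt_x=2.0000, Δt_y=1.1547
    y: enter (6,3) at t=0.5081
    x: enter (7,3) at t=1.2600
    y: enter (7,4) at t=1.6628
    y: enter (7,5) at t=2.8175
    x: enter (8,5) at t=3.2600
    y: enter (8,6) at t=3.9722
    y: enter (8,7) at t=5.1269 ← occupied
  → r_2 = 5.1269
beam 3: φ=0°, α=105°
  dir = (cos 105°, sin 105°) = (-0.2588, 0.9659); from cell (6,2)
  next x-line at t=1.4296, next y-line at t=0.4555; Δt_x=3.8637, Δt_y=1.0353
    y: enter (6,3) at t=0.4555
    x: enter (5,3) at t=1.4296
    y: enter (5,4) at t=1.4908
    y: enter (5,5) at t=2.5261
    y: enter (5,6) at t=3.5614
    y: enter (5,7) at t=4.5966 ← occupied
  → r_3 = 4.5966
beam 4: φ=45°, α=150°
  dir = (cos 150°, sin 150°) = (-0.8660, 0.5000); from cell (6,2)
  next x-line at t=0.4272, next y-line at t=0.8800; Δt_x=1.1547, Δt_y=2.0000
    x: enter (5,2) at t=0.4272
    y: enter (5,3) at t=0.8800
    x: enter (4,3) at t=1.5819
    x: enter (3,3) at t=2.7366
    y: enter (3,4) at t=2.8800
    x: enter (2,4) at t=3.8913
    y: enter (2,5) at t=4.8800
    x: enter (1,5) at t=5.0460
    x: enter (0,5) at t=6.2007 ← occupied
  → r_4 = 6.2007
beam 5: φ=90°, α=195°
  dir = (cos 195°, sin 195°) = (-0.9659, -0.2588); from cell (6,2)
  next x-line at t=0.3831, next y-line at t=2.1637; Δt_x=1.0353, Δt_y=3.8637
    x: enter (5,2) at t=0.3831
    x: enter (4,2) at t=1.4183 ← occupied
  → r_5 = 1.4183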